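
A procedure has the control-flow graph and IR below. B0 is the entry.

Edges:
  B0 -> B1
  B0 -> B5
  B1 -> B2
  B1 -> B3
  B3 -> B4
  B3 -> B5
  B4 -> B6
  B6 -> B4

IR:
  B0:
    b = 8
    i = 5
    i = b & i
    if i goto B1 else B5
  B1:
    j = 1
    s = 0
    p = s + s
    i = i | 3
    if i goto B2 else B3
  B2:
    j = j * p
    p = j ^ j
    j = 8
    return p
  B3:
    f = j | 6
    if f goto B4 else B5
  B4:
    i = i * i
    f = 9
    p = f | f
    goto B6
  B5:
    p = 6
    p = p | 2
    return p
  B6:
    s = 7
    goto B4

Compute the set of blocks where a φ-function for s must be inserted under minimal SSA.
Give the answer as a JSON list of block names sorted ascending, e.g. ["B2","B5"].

Answer: ["B4", "B5"]

Analysis:
idom tree: B1←B0 B2←B1 B3←B1 B4←B3 B5←B0 B6←B4
Dom∩ at merges:
  B4: preds {B3,B6}: {B0,B1,B3} ∩ {B0,B1,B3,B4,B6} = {B0,B1,B3}; idom=B3
  B5: preds {B0,B3}: {B0} ∩ {B0,B1,B3} = {B0}; idom=B0

DF walk-up:
  B4←B3: walk · to B3
  B4←B6: walk B6→B4 to B3
  B5←B0: walk · to B0
  B5←B3: walk B3→B1 to B0
  DF(B0)=∅
  DF(B1)={B5}
  DF(B2)=∅
  DF(B3)={B5}
  DF(B4)={B4}
  DF(B5)=∅
  DF(B6)={B4}

φ for s: defs {B1,B6}
  DF⁺ = {B4,B5}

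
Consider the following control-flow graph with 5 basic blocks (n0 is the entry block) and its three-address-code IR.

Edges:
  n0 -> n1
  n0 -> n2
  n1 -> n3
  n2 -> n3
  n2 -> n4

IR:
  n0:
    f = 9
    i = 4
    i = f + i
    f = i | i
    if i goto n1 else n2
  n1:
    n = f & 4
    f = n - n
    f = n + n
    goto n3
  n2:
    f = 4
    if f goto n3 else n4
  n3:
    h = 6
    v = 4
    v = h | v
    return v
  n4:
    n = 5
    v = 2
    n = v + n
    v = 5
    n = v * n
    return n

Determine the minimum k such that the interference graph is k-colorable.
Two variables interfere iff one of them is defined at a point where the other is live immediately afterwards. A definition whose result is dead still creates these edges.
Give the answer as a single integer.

Answer: 2

Derivation:
Per-block:
  n0: {f,i} / ∅
  n1: {f,n} / {f}
  n2: {f} / ∅
  n3: {h,v} / ∅
  n4: {n,v} / ∅

Live sets:
  n0: in=∅ out={f}
  n1: in={f} out=∅
  n2: in=∅ out=∅
  n3: in=∅ out=∅
  n4: in=∅ out=∅

Interfere edges:
  f↔{i,n}
  h↔{v}
  i↔{f}
  n↔{f,v}
  v↔{h,n}

Registers:
  clique {f,i} ⇒ need ≥ 2
  assign f→c0 h→c1 i→c1 n→c1 v→c0 — no edge inside a register ⇒ χ ≤ 2
  χ = 2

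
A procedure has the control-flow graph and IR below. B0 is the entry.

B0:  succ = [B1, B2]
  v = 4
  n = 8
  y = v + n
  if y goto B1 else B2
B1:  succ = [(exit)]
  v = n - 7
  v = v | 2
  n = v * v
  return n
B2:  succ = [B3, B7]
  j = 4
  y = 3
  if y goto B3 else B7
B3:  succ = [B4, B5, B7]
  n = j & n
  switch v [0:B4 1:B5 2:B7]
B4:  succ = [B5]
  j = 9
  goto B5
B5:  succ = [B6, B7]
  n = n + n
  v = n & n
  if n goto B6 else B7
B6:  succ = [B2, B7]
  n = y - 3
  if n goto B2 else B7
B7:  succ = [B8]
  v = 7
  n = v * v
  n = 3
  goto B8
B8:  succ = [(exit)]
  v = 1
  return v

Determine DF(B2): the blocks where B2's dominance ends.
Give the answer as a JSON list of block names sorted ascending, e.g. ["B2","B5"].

Answer: ["B2"]

Working:
idom tree: B1←B0 B2←B0 B3←B2 B4←B3 B5←B3 B6←B5 B7←B2 B8←B7
Dom at joins:
  B2: preds {B0,B6}: {B0} ∩ {B0,B2,B3,B5,B6} = {B0}; idom=B0
  B5: preds {B3,B4}: {B0,B2,B3} ∩ {B0,B2,B3,B4} = {B0,B2,B3}; idom=B3
  B7: preds {B2,B3,B5,B6}: {B0,B2} ∩ {B0,B2,B3} ∩ {B0,B2,B3,B5} ∩ {B0,B2,B3,B5,B6} = {B0,B2}; idom=B2

DF derivation:
  B2←B0: walk · to B0
  B2←B6: walk B6→B5→B3→B2 to B0
  B5←B3: walk · to B3
  B5←B4: walk B4 to B3
  B7←B2: walk · to B2
  B7←B3: walk B3 to B2
  B7←B5: walk B5→B3 to B2
  B7←B6: walk B6→B5→B3 to B2
  DF(B0)=∅
  DF(B1)=∅
  DF(B2)={B2}
  DF(B3)={B2,B7}
  DF(B4)={B5}
  DF(B5)={B2,B7}
  DF(B6)={B2,B7}
  DF(B7)=∅
  DF(B8)=∅

DF(B2) = ["B2"]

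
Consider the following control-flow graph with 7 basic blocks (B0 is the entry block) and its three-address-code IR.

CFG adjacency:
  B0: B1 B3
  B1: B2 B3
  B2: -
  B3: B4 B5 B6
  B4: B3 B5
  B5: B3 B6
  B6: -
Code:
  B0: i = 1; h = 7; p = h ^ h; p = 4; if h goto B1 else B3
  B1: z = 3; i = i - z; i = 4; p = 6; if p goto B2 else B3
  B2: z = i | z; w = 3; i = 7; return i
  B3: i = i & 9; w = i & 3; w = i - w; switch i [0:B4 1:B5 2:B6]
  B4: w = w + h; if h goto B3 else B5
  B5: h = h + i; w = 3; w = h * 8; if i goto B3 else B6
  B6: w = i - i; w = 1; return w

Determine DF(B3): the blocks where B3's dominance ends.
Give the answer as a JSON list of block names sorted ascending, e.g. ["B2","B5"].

Answer: ["B3"]

Working:
idom tree: B1←B0 B2←B1 B3←B0 B4←B3 B5←B3 B6←B3
Dom at joins:
  B3: preds {B0,B1,B4,B5}: {B0} ∩ {B0,B1} ∩ {B0,B3,B4} ∩ {B0,B3,B5} = {B0}; idom=B0
  B5: preds {B3,B4}: {B0,B3} ∩ {B0,B3,B4} = {B0,B3}; idom=B3
  B6: preds {B3,B5}: {B0,B3} ∩ {B0,B3,B5} = {B0,B3}; idom=B3

DF derivation:
  join B3 pred B0: · stop@B0
  join B3 pred B1: B1 stop@B0
  join B3 pred B4: B4→B3 stop@B0
  join B3 pred B5: B5→B3 stop@B0
  join B5 pred B3: · stop@B3
  join B5 pred B4: B4 stop@B3
  join B6 pred B3: · stop@B3
  join B6 pred B5: B5 stop@B3
  DF(B0)=∅
  DF(B1)={B3}
  DF(B2)=∅
  DF(B3)={B3}
  DF(B4)={B3,B5}
  DF(B5)={B3,B6}
  DF(B6)=∅

DF(B3) = ["B3"]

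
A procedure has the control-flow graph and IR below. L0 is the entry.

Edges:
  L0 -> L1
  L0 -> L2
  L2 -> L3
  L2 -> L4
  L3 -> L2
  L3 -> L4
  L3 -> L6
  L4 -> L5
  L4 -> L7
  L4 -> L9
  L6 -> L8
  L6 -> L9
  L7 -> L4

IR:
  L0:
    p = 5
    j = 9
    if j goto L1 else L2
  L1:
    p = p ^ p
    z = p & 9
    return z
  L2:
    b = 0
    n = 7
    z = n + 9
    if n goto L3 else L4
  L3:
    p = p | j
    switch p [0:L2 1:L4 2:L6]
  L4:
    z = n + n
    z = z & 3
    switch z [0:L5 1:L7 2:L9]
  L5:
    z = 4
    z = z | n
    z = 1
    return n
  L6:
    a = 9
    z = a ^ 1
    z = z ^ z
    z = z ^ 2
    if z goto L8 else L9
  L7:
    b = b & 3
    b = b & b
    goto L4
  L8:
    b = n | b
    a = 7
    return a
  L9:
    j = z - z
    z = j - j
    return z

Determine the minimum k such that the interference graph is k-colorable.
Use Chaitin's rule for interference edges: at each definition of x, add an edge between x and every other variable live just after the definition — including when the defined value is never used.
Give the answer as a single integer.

Answer: 5

Derivation:
Block summaries:
  L0 def {j,p} use ∅
  L1 def {p,z} use {p}
  L2 def {b,n,z} use ∅
  L3 def {p} use {j,p}
  L4 def {z} use {n}
  L5 def {z} use {n}
  L6 def {a,z} use ∅
  L7 def {b} use {b}
  L8 def {a,b} use {b,n}
  L9 def {j,z} use {z}

Backward fixpoint:
  live L0: ∅→{j,p}
  live L1: {p}→∅
  live L2: {j,p}→{b,j,n,p}
  live L3: {b,j,n,p}→{b,j,n,p}
  live L4: {b,n}→{b,n,z}
  live L5: {n}→∅
  live L6: {b,n}→{b,n,z}
  live L7: {b,n}→{b,n}
  live L8: {b,n}→∅
  live L9: {z}→∅

Conflict graph:
  a — {b,n}
  b — {a,j,n,p,z}
  j — {b,n,p,z}
  n — {a,b,j,p,z}
  p — {b,j,n,z}
  z — {b,j,n,p}

Registers:
  {b,j,n,p,z} pairwise interfere (5-clique) ⇒ χ ≥ 5
  assign a→c2 b→c0 j→c2 n→c1 p→c3 z→c4 — no edge inside a register ⇒ χ ≤ 5
  χ = 5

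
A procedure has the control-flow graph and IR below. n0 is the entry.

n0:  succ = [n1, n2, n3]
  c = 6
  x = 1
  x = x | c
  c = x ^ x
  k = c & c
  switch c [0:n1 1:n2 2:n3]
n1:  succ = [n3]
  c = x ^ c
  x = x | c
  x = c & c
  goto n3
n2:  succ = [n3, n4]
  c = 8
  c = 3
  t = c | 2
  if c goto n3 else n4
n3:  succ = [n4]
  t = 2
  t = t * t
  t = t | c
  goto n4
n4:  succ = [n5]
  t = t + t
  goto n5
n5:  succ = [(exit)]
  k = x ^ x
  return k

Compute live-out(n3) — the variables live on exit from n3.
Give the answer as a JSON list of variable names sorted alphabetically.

Answer: ["t", "x"]

Analysis:
def/use:
  n0: def={c,k,x} ue=∅
  n1: def={c,x} ue={c,x}
  n2: def={c,t} ue=∅
  n3: def={t} ue={c}
  n4: def={t} ue={t}
  n5: def={k} ue={x}

Backward fixpoint:
  live n0: ∅→{c,x}
  live n1: {c,x}→{c,x}
  live n2: {x}→{c,t,x}
  live n3: {c,x}→{t,x}
  live n4: {t,x}→{x}
  live n5: {x}→∅

live-out(n3) = ["t", "x"]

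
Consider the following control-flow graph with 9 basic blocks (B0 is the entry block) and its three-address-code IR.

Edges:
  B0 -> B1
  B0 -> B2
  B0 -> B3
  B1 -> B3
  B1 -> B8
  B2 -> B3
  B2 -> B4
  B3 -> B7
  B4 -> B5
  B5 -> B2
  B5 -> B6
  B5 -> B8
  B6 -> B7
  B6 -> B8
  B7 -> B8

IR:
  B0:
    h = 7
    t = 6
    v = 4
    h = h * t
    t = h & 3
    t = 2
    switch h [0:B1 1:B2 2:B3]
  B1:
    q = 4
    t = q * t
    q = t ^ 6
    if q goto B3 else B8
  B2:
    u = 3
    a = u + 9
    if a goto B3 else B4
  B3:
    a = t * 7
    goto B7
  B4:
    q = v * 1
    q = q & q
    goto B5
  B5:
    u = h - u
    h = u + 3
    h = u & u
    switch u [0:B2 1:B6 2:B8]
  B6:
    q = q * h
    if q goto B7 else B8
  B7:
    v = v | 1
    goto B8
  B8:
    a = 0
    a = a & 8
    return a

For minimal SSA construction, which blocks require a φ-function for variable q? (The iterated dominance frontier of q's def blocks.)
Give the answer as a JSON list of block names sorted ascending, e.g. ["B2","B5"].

idom tree: B1←B0 B2←B0 B3←B0 B4←B2 B5←B4 B6←B5 B7←B0 B8←B0
Join-block Dom:
  B2: preds {B0,B5}: {B0} ∩ {B0,B2,B4,B5} = {B0}; idom=B0
  B3: preds {B0,B1,B2}: {B0} ∩ {B0,B1} ∩ {B0,B2} = {B0}; idom=B0
  B7: preds {B3,B6}: {B0,B3} ∩ {B0,B2,B4,B5,B6} = {B0}; idom=B0
  B8: preds {B1,B5,B6,B7}: {B0,B1} ∩ {B0,B2,B4,B5} ∩ {B0,B2,B4,B5,B6} ∩ {B0,B7} = {B0}; idom=B0

DF walk-up:
  join B2 pred B0: · stop@B0
  join B2 pred B5: B5→B4→B2 stop@B0
  join B3 pred B0: · stop@B0
  join B3 pred B1: B1 stop@B0
  join B3 pred B2: B2 stop@B0
  join B7 pred B3: B3 stop@B0
  join B7 pred B6: B6→B5→B4→B2 stop@B0
  join B8 pred B1: B1 stop@B0
  join B8 pred B5: B5→B4→B2 stop@B0
  join B8 pred B6: B6→B5→B4→B2 stop@B0
  join B8 pred B7: B7 stop@B0
  B0: DF=∅
  B1: DF={B3,B8}
  B2: DF={B2,B3,B7,B8}
  B3: DF={B7}
  B4: DF={B2,B7,B8}
  B5: DF={B2,B7,B8}
  B6: DF={B7,B8}
  B7: DF={B8}
  B8: DF=∅

φ for q: defs {B1,B4,B6}
  DF⁺ = {B2,B3,B7,B8}

Answer: ["B2", "B3", "B7", "B8"]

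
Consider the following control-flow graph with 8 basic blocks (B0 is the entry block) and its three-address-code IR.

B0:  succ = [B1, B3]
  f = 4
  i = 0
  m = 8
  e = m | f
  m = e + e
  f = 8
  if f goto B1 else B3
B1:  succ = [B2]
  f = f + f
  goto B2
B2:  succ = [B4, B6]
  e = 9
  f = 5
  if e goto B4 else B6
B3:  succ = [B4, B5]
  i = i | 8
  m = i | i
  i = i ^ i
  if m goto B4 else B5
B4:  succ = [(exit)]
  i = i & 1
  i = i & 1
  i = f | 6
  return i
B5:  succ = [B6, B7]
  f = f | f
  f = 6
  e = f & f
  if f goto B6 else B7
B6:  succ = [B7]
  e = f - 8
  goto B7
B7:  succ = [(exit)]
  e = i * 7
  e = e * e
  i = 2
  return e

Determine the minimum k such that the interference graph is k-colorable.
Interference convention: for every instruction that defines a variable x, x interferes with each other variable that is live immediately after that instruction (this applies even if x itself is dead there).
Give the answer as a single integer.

Per-block:
  B0: def={e,f,i,m} ue=∅
  B1: def={f} ue={f}
  B2: def={e,f} ue=∅
  B3: def={i,m} ue={i}
  B4: def={i} ue={f,i}
  B5: def={e,f} ue={f}
  B6: def={e} ue={f}
  B7: def={e,i} ue={i}

Backward fixpoint:
  B0 li=∅ lo={f,i}
  B1 li={f,i} lo={i}
  B2 li={i} lo={f,i}
  B3 li={f,i} lo={f,i}
  B4 li={f,i} lo=∅
  B5 li={f,i} lo={f,i}
  B6 li={f,i} lo={i}
  B7 li={i} lo=∅

Interference:
  e — {f,i}
  f — {e,i,m}
  i — {e,f,m}
  m — {f,i}

Chromatic number:
  lower bound: {e,f,i} mutually conflict ⇒ χ ≥ 3
  assign e→R2 f→R0 i→R1 m→R2 — no edge inside a register ⇒ χ ≤ 3
  χ = 3

Answer: 3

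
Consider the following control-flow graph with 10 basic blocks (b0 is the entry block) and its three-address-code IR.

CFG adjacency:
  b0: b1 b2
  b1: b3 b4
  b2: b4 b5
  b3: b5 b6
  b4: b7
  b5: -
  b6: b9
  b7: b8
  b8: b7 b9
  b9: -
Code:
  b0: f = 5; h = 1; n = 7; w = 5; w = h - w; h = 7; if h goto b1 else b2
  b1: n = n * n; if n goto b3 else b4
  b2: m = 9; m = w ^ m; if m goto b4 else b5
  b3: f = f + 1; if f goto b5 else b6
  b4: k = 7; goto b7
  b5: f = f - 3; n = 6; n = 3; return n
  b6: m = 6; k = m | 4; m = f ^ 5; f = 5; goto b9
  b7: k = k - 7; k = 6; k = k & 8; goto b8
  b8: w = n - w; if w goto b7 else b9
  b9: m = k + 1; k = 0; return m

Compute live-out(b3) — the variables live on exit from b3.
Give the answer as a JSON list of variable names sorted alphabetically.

Block summaries:
  b0 def {f,h,n,w} use ∅
  b1 def {n} use {n}
  b2 def {m} use {w}
  b3 def {f} use {f}
  b4 def {k} use ∅
  b5 def {f,n} use {f}
  b6 def {f,k,m} use {f}
  b7 def {k} use {k}
  b8 def {w} use {n,w}
  b9 def {k,m} use {k}

Live sets:
  b0 li=∅ lo={f,n,w}
  b1 li={f,n,w} lo={f,n,w}
  b2 li={f,n,w} lo={f,n,w}
  b3 li={f} lo={f}
  b4 li={n,w} lo={k,n,w}
  b5 li={f} lo=∅
  b6 li={f} lo={k}
  b7 li={k,n,w} lo={k,n,w}
  b8 li={k,n,w} lo={k,n,w}
  b9 li={k} lo=∅

live-out(b3) = ["f"]

Answer: ["f"]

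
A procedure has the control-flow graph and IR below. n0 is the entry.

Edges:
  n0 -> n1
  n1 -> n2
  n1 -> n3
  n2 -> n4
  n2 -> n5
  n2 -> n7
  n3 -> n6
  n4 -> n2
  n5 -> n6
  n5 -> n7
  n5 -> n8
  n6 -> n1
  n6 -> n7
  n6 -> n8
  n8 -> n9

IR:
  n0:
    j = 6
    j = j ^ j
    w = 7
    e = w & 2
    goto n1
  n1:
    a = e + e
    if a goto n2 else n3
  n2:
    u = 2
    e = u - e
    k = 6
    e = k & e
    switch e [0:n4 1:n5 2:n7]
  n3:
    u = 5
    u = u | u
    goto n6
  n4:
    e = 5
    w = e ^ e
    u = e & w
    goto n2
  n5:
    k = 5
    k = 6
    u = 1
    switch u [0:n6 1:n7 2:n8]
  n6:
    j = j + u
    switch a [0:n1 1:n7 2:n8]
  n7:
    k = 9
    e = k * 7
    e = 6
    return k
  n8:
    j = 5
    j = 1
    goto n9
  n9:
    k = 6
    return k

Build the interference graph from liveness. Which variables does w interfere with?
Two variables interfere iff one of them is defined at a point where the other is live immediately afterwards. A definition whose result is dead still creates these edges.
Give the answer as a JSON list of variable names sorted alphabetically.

Block summaries:
  n0: {e,j,w} / ∅
  n1: {a} / {e}
  n2: {e,k,u} / {e}
  n3: {u} / ∅
  n4: {e,u,w} / ∅
  n5: {k,u} / ∅
  n6: {j} / {a,j,u}
  n7: {e,k} / ∅
  n8: {j} / ∅
  n9: {k} / ∅

Live sets:
  live n0: ∅→{e,j}
  live n1: {e,j}→{a,e,j}
  live n2: {a,e,j}→{a,e,j}
  live n3: {a,e,j}→{a,e,j,u}
  live n4: {a,j}→{a,e,j}
  live n5: {a,e,j}→{a,e,j,u}
  live n6: {a,e,j,u}→{e,j}
  live n7: ∅→∅
  live n8: ∅→∅
  live n9: ∅→∅

Interference:
  a — {e,j,k,u,w}
  e — {a,j,k,u,w}
  j — {a,e,k,u,w}
  k — {a,e,j}
  u — {a,e,j}
  w — {a,e,j}

N(w) = ["a", "e", "j"]

Answer: ["a", "e", "j"]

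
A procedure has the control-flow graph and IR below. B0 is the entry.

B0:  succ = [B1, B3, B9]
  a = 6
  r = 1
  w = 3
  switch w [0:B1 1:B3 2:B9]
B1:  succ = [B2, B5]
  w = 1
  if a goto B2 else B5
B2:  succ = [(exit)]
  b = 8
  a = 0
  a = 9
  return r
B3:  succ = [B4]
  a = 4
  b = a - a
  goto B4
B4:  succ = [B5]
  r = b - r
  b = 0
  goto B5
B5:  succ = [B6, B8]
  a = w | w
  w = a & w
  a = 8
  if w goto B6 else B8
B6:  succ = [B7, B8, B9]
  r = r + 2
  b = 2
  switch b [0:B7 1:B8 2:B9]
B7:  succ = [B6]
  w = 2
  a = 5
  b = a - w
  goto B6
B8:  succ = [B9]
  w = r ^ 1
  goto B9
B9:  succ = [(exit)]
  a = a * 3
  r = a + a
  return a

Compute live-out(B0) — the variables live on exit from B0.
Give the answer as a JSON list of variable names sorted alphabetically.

Block summaries:
  B0 def {a,r,w} use ∅
  B1 def {w} use {a}
  B2 def {a,b} use {r}
  B3 def {a,b} use ∅
  B4 def {b,r} use {b,r}
  B5 def {a,w} use {w}
  B6 def {b,r} use {r}
  B7 def {a,b,w} use ∅
  B8 def {w} use {r}
  B9 def {a,r} use {a}

Live sets:
  live B0: ∅→{a,r,w}
  live B1: {a,r}→{r,w}
  live B2: {r}→∅
  live B3: {r,w}→{b,r,w}
  live B4: {b,r,w}→{r,w}
  live B5: {r,w}→{a,r}
  live B6: {a,r}→{a,r}
  live B7: {r}→{a,r}
  live B8: {a,r}→{a}
  live B9: {a}→∅

live-out(B0) = ["a", "r", "w"]

Answer: ["a", "r", "w"]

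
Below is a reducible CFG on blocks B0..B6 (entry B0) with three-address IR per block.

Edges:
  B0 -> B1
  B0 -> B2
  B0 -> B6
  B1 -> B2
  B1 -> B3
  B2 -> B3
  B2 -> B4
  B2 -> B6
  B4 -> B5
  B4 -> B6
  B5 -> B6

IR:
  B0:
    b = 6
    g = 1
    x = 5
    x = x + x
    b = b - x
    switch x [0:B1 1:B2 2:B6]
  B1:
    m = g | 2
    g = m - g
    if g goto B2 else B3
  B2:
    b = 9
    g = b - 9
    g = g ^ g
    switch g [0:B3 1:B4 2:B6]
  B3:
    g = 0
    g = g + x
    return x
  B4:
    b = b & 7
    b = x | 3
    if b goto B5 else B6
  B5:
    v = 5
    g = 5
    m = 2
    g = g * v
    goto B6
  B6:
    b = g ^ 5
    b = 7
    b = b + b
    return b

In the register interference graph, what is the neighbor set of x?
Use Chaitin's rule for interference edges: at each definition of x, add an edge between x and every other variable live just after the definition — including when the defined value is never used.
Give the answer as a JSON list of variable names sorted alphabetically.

Per-block:
  B0: def={b,g,x} ue=∅
  B1: def={g,m} ue={g}
  B2: def={b,g} ue=∅
  B3: def={g} ue={x}
  B4: def={b} ue={b,x}
  B5: def={g,m,v} ue=∅
  B6: def={b} ue={g}

Liveness:
  live B0: ∅→{g,x}
  live B1: {g,x}→{x}
  live B2: {x}→{b,g,x}
  live B3: {x}→∅
  live B4: {b,g,x}→{g}
  live B5: ∅→{g}
  live B6: {g}→∅

Conflict graph:
  b: {g,x}
  g: {b,m,v,x}
  m: {g,v,x}
  v: {g,m}
  x: {b,g,m}

N(x) = ["b", "g", "m"]

Answer: ["b", "g", "m"]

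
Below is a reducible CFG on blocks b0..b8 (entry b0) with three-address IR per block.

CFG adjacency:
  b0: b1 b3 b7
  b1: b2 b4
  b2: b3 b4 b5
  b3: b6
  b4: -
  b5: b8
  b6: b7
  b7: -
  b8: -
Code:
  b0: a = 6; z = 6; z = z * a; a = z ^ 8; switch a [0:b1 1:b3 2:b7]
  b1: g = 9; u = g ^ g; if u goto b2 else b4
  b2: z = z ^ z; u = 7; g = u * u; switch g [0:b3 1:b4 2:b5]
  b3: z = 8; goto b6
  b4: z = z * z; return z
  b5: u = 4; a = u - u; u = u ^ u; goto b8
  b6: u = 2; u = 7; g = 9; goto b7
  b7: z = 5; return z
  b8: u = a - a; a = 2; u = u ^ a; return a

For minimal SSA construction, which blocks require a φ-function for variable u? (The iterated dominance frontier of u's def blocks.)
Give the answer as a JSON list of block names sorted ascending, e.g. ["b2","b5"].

Answer: ["b3", "b4", "b7"]

Derivation:
idom tree: b1←b0 b2←b1 b3←b0 b4←b1 b5←b2 b6←b3 b7←b0 b8←b5
Dom∩ at merges:
  b3: preds {b0,b2}: {b0} ∩ {b0,b1,b2} = {b0}; idom=b0
  b4: preds {b1,b2}: {b0,b1} ∩ {b0,b1,b2} = {b0,b1}; idom=b1
  b7: preds {b0,b6}: {b0} ∩ {b0,b3,b6} = {b0}; idom=b0

DF walk-up:
  b3←b0: walk · to b0
  b3←b2: walk b2→b1 to b0
  b4←b1: walk · to b1
  b4←b2: walk b2 to b1
  b7←b0: walk · to b0
  b7←b6: walk b6→b3 to b0
  DF(b0)=∅
  DF(b1)={b3}
  DF(b2)={b3,b4}
  DF(b3)={b7}
  DF(b4)=∅
  DF(b5)=∅
  DF(b6)={b7}
  DF(b7)=∅
  DF(b8)=∅

φ for u: defs {b1,b2,b5,b6,b8}
  DF⁺ = {b3,b4,b7}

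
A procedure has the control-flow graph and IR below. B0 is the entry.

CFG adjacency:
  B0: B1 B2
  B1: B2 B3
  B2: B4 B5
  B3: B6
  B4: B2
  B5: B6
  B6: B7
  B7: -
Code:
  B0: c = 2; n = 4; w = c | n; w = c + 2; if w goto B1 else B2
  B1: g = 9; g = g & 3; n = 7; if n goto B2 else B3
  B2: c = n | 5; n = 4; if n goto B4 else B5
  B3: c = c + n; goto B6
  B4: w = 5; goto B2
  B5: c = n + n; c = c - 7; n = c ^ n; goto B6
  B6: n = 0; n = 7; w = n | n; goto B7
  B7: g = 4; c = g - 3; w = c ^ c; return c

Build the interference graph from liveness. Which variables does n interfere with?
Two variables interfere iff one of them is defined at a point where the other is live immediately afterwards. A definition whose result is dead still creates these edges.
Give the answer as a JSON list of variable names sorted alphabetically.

Answer: ["c", "w"]

Analysis:
def/use:
  B0 def {c,n,w} use ∅
  B1 def {g,n} use ∅
  B2 def {c,n} use {n}
  B3 def {c} use {c,n}
  B4 def {w} use ∅
  B5 def {c,n} use {n}
  B6 def {n,w} use ∅
  B7 def {c,g,w} use ∅

Liveness:
  B0 li=∅ lo={c,n}
  B1 li={c} lo={c,n}
  B2 li={n} lo={n}
  B3 li={c,n} lo=∅
  B4 li={n} lo={n}
  B5 li={n} lo=∅
  B6 li=∅ lo=∅
  B7 li=∅ lo=∅

Interference:
  c — {g,n,w}
  g — {c}
  n — {c,w}
  w — {c,n}

N(n) = ["c", "w"]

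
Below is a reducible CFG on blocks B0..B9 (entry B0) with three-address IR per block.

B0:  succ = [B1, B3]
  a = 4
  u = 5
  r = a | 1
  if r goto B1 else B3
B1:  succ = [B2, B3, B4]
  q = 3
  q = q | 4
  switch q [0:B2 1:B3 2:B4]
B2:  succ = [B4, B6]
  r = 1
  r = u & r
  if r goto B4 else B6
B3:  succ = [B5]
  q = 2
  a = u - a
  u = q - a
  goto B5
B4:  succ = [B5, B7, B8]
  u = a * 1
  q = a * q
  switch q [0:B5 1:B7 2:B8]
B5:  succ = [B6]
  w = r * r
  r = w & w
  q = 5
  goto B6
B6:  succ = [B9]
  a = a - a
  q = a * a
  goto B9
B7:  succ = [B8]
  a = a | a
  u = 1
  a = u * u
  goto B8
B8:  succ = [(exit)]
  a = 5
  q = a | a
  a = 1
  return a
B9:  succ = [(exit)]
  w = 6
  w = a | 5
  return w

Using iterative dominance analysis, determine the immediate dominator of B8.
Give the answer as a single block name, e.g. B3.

Answer: B4

Working:
idom tree: B1←B0 B2←B1 B3←B0 B4←B1 B5←B0 B6←B0 B7←B4 B8←B4 B9←B6
Dom∩ at merges:
  B3: preds {B0,B1}: {B0} ∩ {B0,B1} = {B0}; idom=B0
  B4: preds {B1,B2}: {B0,B1} ∩ {B0,B1,B2} = {B0,B1}; idom=B1
  B5: preds {B3,B4}: {B0,B3} ∩ {B0,B1,B4} = {B0}; idom=B0
  B6: preds {B2,B5}: {B0,B1,B2} ∩ {B0,B5} = {B0}; idom=B0
  B8: preds {B4,B7}: {B0,B1,B4} ∩ {B0,B1,B4,B7} = {B0,B1,B4}; idom=B4

idom(B8) = B4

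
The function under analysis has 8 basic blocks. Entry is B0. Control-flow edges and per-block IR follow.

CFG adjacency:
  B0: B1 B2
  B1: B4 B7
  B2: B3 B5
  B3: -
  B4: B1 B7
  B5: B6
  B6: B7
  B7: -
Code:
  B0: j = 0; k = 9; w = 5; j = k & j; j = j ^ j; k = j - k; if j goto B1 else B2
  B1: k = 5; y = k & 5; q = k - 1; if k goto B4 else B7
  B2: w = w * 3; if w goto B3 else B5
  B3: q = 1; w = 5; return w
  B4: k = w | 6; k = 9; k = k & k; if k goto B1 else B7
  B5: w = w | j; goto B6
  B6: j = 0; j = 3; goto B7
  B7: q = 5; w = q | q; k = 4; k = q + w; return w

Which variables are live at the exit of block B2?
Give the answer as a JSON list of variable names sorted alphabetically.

Block summaries:
  B0 def {j,k,w} use ∅
  B1 def {k,q,y} use ∅
  B2 def {w} use {w}
  B3 def {q,w} use ∅
  B4 def {k} use {w}
  B5 def {w} use {j,w}
  B6 def {j} use ∅
  B7 def {k,q,w} use ∅

Backward fixpoint:
  live B0: ∅→{j,w}
  live B1: {w}→{w}
  live B2: {j,w}→{j,w}
  live B3: ∅→∅
  live B4: {w}→{w}
  live B5: {j,w}→∅
  live B6: ∅→∅
  live B7: ∅→∅

live-out(B2) = ["j", "w"]

Answer: ["j", "w"]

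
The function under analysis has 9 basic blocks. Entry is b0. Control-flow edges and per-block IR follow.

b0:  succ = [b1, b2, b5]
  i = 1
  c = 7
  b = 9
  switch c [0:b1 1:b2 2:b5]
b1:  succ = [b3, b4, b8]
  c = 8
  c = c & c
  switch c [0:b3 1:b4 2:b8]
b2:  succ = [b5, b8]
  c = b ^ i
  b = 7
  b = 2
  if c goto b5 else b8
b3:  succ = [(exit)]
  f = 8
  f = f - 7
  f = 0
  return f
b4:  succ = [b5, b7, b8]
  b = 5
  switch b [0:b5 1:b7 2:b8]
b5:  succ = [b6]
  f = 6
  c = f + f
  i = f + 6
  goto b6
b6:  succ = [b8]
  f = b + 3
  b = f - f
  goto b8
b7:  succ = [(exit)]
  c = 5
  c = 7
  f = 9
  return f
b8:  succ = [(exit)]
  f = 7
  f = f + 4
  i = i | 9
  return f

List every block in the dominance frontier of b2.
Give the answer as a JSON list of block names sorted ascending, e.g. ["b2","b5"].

Answer: ["b5", "b8"]

Working:
idom tree: b1←b0 b2←b0 b3←b1 b4←b1 b5←b0 b6←b5 b7←b4 b8←b0
Dom at joins:
  b5: preds {b0,b2,b4}: {b0} ∩ {b0,b2} ∩ {b0,b1,b4} = {b0}; idom=b0
  b8: preds {b1,b2,b4,b6}: {b0,b1} ∩ {b0,b2} ∩ {b0,b1,b4} ∩ {b0,b5,b6} = {b0}; idom=b0

DF walk-up:
  b5←b0: walk · to b0
  b5←b2: walk b2 to b0
  b5←b4: walk b4→b1 to b0
  b8←b1: walk b1 to b0
  b8←b2: walk b2 to b0
  b8←b4: walk b4→b1 to b0
  b8←b6: walk b6→b5 to b0
  b0: DF=∅
  b1: DF={b5,b8}
  b2: DF={b5,b8}
  b3: DF=∅
  b4: DF={b5,b8}
  b5: DF={b8}
  b6: DF={b8}
  b7: DF=∅
  b8: DF=∅

DF(b2) = ["b5", "b8"]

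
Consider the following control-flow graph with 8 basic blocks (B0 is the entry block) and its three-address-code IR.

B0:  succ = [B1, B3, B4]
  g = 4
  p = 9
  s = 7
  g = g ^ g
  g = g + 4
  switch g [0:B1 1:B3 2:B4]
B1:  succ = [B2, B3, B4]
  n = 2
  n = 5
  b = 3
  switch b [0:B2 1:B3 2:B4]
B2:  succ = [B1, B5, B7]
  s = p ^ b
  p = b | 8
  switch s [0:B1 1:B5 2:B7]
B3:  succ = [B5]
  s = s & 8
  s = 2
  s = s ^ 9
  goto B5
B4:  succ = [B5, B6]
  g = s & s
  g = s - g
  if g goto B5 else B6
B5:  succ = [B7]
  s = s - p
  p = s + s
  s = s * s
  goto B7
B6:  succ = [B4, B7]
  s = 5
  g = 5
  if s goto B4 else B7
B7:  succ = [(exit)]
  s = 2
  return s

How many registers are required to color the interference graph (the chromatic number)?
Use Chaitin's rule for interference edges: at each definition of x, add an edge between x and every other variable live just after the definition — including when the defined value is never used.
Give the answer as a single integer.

Block summaries:
  B0: def={g,p,s} ue=∅
  B1: def={b,n} ue=∅
  B2: def={p,s} ue={b,p}
  B3: def={s} ue={s}
  B4: def={g} ue={s}
  B5: def={p,s} ue={p,s}
  B6: def={g,s} ue=∅
  B7: def={s} ue=∅

Live sets:
  B0: in=∅ out={p,s}
  B1: in={p,s} out={b,p,s}
  B2: in={b,p} out={p,s}
  B3: in={p,s} out={p,s}
  B4: in={p,s} out={p,s}
  B5: in={p,s} out=∅
  B6: in={p} out={p,s}
  B7: in=∅ out=∅

Interference:
  b: {p,s}
  g: {p,s}
  n: {p,s}
  p: {b,g,n,s}
  s: {b,g,n,p}

Colouring:
  clique {b,p,s} ⇒ need ≥ 3
  3-colouring: c0={p}  c1={s}  c2={b,g,n}
  χ = 3

Answer: 3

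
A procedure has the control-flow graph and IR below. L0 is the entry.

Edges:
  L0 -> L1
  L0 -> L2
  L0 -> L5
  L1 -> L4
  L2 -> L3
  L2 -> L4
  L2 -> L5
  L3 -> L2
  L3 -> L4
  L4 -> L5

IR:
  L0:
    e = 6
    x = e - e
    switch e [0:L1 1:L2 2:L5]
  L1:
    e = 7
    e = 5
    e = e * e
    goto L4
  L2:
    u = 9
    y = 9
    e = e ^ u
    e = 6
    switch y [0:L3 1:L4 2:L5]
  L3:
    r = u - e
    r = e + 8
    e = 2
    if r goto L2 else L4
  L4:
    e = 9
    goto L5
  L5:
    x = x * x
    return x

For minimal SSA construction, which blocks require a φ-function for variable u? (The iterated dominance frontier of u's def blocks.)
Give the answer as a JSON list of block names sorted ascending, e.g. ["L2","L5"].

Answer: ["L2", "L4", "L5"]

Analysis:
idom tree: L1←L0 L2←L0 L3←L2 L4←L0 L5←L0
Dom at joins:
  L2: preds {L0,L3}: {L0} ∩ {L0,L2,L3} = {L0}; idom=L0
  L4: preds {L1,L2,L3}: {L0,L1} ∩ {L0,L2} ∩ {L0,L2,L3} = {L0}; idom=L0
  L5: preds {L0,L2,L4}: {L0} ∩ {L0,L2} ∩ {L0,L4} = {L0}; idom=L0

Frontier:
  L2←L0: walk · to L0
  L2←L3: walk L3→L2 to L0
  L4←L1: walk L1 to L0
  L4←L2: walk L2 to L0
  L4←L3: walk L3→L2 to L0
  L5←L0: walk · to L0
  L5←L2: walk L2 to L0
  L5←L4: walk L4 to L0
  L0 → ∅
  L1 → {L4}
  L2 → {L2,L4,L5}
  L3 → {L2,L4}
  L4 → {L5}
  L5 → ∅

φ for u: defs {L2}
  DF⁺ = {L2,L4,L5}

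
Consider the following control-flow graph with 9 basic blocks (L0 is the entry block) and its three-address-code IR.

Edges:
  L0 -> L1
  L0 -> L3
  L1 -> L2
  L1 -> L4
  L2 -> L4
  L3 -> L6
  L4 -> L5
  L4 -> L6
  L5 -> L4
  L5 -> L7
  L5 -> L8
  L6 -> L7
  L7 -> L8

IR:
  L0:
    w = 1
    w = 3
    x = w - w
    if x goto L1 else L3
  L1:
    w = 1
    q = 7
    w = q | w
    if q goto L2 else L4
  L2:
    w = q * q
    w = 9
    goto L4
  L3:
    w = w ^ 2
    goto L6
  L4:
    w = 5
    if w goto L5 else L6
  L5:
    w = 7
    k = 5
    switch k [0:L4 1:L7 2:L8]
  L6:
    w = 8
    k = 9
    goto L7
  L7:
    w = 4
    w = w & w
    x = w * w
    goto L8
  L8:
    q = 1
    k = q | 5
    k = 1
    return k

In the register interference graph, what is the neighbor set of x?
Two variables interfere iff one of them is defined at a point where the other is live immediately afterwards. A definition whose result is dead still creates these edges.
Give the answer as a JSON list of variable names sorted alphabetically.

def/use:
  L0: {w,x} / ∅
  L1: {q,w} / ∅
  L2: {w} / {q}
  L3: {w} / {w}
  L4: {w} / ∅
  L5: {k,w} / ∅
  L6: {k,w} / ∅
  L7: {w,x} / ∅
  L8: {k,q} / ∅

Backward fixpoint:
  live L0: ∅→{w}
  live L1: ∅→{q}
  live L2: {q}→∅
  live L3: {w}→∅
  live L4: ∅→∅
  live L5: ∅→∅
  live L6: ∅→∅
  live L7: ∅→∅
  live L8: ∅→∅

Interfere edges:
  k↔∅
  q↔{w}
  w↔{q,x}
  x↔{w}

N(x) = ["w"]

Answer: ["w"]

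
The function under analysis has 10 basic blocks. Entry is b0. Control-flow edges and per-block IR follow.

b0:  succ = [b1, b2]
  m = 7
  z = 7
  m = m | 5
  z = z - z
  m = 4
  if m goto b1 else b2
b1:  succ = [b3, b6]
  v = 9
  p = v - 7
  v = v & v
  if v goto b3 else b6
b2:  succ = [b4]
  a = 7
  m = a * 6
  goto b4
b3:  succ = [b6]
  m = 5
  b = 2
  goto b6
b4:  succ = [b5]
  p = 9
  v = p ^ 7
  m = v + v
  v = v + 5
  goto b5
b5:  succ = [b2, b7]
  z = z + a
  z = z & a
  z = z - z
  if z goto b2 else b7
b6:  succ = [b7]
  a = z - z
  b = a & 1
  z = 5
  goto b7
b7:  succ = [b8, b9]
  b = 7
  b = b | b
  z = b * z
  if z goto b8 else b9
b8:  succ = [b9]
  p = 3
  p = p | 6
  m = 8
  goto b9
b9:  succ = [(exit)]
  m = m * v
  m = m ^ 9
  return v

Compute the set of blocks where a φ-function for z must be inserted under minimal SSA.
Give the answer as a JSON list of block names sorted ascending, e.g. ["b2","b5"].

idom tree: b1←b0 b2←b0 b3←b1 b4←b2 b5←b4 b6←b1 b7←b0 b8←b7 b9←b7
Dom∩ at merges:
  b2: preds {b0,b5}: {b0} ∩ {b0,b2,b4,b5} = {b0}; idom=b0
  b6: preds {b1,b3}: {b0,b1} ∩ {b0,b1,b3} = {b0,b1}; idom=b1
  b7: preds {b5,b6}: {b0,b2,b4,b5} ∩ {b0,b1,b6} = {b0}; idom=b0
  b9: preds {b7,b8}: {b0,b7} ∩ {b0,b7,b8} = {b0,b7}; idom=b7

Frontier:
  b2←b0: walk · to b0
  b2←b5: walk b5→b4→b2 to b0
  b6←b1: walk · to b1
  b6←b3: walk b3 to b1
  b7←b5: walk b5→b4→b2 to b0
  b7←b6: walk b6→b1 to b0
  b9←b7: walk · to b7
  b9←b8: walk b8 to b7
  b0: DF=∅
  b1: DF={b7}
  b2: DF={b2,b7}
  b3: DF={b6}
  b4: DF={b2,b7}
  b5: DF={b2,b7}
  b6: DF={b7}
  b7: DF=∅
  b8: DF={b9}
  b9: DF=∅

φ for z: defs {b0,b5,b6,b7}
  DF⁺ = {b2,b7}

Answer: ["b2", "b7"]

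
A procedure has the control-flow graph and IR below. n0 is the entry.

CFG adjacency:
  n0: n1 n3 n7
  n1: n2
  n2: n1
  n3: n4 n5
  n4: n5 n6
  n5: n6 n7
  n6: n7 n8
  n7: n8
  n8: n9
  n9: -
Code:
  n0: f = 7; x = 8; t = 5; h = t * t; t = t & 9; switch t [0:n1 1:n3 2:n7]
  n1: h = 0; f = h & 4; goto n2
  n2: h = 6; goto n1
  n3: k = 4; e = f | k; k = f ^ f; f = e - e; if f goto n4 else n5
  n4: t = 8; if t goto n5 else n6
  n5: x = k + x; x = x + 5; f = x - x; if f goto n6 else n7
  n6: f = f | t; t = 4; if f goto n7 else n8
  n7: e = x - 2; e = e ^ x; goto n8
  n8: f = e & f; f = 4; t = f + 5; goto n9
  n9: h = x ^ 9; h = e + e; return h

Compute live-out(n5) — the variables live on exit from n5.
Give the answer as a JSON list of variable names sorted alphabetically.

Answer: ["e", "f", "t", "x"]

Derivation:
Per-block:
  n0: {f,h,t,x} / ∅
  n1: {f,h} / ∅
  n2: {h} / ∅
  n3: {e,f,k} / {f}
  n4: {t} / ∅
  n5: {f,x} / {k,x}
  n6: {f,t} / {f,t}
  n7: {e} / {x}
  n8: {f,t} / {e,f}
  n9: {h} / {e,x}

Backward fixpoint:
  live n0: ∅→{f,t,x}
  live n1: ∅→∅
  live n2: ∅→∅
  live n3: {f,t,x}→{e,f,k,t,x}
  live n4: {e,f,k,x}→{e,f,k,t,x}
  live n5: {e,k,t,x}→{e,f,t,x}
  live n6: {e,f,t,x}→{e,f,x}
  live n7: {f,x}→{e,f,x}
  live n8: {e,f,x}→{e,x}
  live n9: {e,x}→∅

live-out(n5) = ["e", "f", "t", "x"]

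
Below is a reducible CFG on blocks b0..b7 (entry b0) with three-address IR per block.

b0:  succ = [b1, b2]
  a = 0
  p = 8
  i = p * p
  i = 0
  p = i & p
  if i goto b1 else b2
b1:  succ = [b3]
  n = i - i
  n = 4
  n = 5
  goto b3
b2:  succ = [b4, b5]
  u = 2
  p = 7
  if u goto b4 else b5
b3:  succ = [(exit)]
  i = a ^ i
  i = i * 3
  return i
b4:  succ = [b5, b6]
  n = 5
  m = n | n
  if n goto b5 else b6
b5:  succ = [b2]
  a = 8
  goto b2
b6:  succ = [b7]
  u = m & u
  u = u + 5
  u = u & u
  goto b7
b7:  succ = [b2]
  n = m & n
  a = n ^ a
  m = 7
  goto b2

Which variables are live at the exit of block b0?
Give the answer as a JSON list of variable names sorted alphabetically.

Answer: ["a", "i"]

Derivation:
def/use:
  b0: def={a,i,p} ue=∅
  b1: def={n} ue={i}
  b2: def={p,u} ue=∅
  b3: def={i} ue={a,i}
  b4: def={m,n} ue=∅
  b5: def={a} ue=∅
  b6: def={u} ue={m,u}
  b7: def={a,m,n} ue={a,m,n}

Backward fixpoint:
  b0 li=∅ lo={a,i}
  b1 li={a,i} lo={a,i}
  b2 li={a} lo={a,u}
  b3 li={a,i} lo=∅
  b4 li={a,u} lo={a,m,n,u}
  b5 li=∅ lo={a}
  b6 li={a,m,n,u} lo={a,m,n}
  b7 li={a,m,n} lo={a}

live-out(b0) = ["a", "i"]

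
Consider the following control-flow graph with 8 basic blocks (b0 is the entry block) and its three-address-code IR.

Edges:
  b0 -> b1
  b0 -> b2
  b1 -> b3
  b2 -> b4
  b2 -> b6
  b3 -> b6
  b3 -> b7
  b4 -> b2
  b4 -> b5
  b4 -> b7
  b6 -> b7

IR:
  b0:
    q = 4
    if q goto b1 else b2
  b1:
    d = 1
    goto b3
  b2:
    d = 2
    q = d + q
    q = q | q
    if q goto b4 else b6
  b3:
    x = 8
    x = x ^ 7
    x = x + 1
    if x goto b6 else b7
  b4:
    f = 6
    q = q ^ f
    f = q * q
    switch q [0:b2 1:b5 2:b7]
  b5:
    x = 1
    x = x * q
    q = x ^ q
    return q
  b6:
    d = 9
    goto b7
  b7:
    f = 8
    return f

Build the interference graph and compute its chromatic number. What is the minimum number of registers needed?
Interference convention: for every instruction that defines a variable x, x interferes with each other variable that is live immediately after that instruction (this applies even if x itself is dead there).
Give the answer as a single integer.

Per-block:
  b0: def={q} ue=∅
  b1: def={d} ue=∅
  b2: def={d,q} ue={q}
  b3: def={x} ue=∅
  b4: def={f,q} ue={q}
  b5: def={q,x} ue={q}
  b6: def={d} ue=∅
  b7: def={f} ue=∅

Live sets:
  live b0: ∅→{q}
  live b1: ∅→∅
  live b2: {q}→{q}
  live b3: ∅→∅
  live b4: {q}→{q}
  live b5: {q}→∅
  live b6: ∅→∅
  live b7: ∅→∅

Interference:
  d↔{q}
  f↔{q}
  q↔{d,f,x}
  x↔{q}

Colouring:
  lower bound: {d,q} mutually conflict ⇒ χ ≥ 2
  2-colouring: r0={q}  r1={d,f,x}
  χ = 2

Answer: 2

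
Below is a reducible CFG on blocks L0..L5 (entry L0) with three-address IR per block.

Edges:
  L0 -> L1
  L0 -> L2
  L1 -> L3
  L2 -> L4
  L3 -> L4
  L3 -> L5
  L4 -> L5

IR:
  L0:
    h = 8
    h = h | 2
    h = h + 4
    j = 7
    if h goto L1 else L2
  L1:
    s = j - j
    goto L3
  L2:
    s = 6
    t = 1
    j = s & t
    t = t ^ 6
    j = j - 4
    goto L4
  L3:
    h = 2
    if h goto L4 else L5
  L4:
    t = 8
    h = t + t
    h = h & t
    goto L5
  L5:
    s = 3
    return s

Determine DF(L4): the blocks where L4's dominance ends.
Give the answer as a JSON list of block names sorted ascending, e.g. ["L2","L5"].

Answer: ["L5"]

Analysis:
idom tree: L1←L0 L2←L0 L3←L1 L4←L0 L5←L0
Join-block Dom:
  L4: preds {L2,L3}: {L0,L2} ∩ {L0,L1,L3} = {L0}; idom=L0
  L5: preds {L3,L4}: {L0,L1,L3} ∩ {L0,L4} = {L0}; idom=L0

Frontier:
  join L4 pred L2: L2 stop@L0
  join L4 pred L3: L3→L1 stop@L0
  join L5 pred L3: L3→L1 stop@L0
  join L5 pred L4: L4 stop@L0
  DF(L0)=∅
  DF(L1)={L4,L5}
  DF(L2)={L4}
  DF(L3)={L4,L5}
  DF(L4)={L5}
  DF(L5)=∅

DF(L4) = ["L5"]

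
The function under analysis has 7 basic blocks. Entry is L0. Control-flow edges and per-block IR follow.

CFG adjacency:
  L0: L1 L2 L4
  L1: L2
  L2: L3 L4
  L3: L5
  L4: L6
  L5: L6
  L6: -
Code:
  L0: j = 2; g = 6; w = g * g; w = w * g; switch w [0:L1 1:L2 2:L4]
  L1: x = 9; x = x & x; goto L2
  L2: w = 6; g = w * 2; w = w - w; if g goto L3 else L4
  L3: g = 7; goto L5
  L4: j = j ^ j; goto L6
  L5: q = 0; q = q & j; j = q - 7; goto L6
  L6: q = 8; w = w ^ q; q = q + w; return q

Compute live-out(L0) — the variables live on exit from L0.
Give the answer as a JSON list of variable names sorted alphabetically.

def/use:
  L0 def {g,j,w} use ∅
  L1 def {x} use ∅
  L2 def {g,w} use ∅
  L3 def {g} use ∅
  L4 def {j} use {j}
  L5 def {j,q} use {j}
  L6 def {q,w} use {w}

Liveness:
  L0: in=∅ out={j,w}
  L1: in={j} out={j}
  L2: in={j} out={j,w}
  L3: in={j,w} out={j,w}
  L4: in={j,w} out={w}
  L5: in={j,w} out={w}
  L6: in={w} out=∅

live-out(L0) = ["j", "w"]

Answer: ["j", "w"]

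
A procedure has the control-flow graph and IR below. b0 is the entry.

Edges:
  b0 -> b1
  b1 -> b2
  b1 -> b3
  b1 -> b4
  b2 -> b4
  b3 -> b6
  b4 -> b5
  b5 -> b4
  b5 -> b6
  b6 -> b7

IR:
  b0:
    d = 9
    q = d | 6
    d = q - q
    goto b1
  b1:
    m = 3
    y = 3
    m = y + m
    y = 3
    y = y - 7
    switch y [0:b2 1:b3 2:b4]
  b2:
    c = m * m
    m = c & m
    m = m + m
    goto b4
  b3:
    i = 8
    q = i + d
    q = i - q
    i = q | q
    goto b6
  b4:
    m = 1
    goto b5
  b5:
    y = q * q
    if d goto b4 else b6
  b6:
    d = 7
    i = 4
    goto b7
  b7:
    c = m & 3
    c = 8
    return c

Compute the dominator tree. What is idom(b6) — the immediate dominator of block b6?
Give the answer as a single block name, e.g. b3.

idom tree: b1←b0 b2←b1 b3←b1 b4←b1 b5←b4 b6←b1 b7←b6
Dom at joins:
  b4: preds {b1,b2,b5}: {b0,b1} ∩ {b0,b1,b2} ∩ {b0,b1,b4,b5} = {b0,b1}; idom=b1
  b6: preds {b3,b5}: {b0,b1,b3} ∩ {b0,b1,b4,b5} = {b0,b1}; idom=b1

idom(b6) = b1

Answer: b1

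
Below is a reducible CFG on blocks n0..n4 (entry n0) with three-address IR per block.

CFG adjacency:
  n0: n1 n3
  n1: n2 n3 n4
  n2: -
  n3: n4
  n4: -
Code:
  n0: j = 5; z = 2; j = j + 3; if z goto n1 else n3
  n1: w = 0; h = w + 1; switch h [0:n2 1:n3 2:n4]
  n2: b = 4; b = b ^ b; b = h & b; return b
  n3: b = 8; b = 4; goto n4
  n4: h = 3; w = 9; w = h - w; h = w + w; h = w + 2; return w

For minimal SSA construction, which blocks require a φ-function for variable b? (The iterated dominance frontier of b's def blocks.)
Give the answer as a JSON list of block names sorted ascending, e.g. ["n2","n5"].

idom tree: n1←n0 n2←n1 n3←n0 n4←n0
Dom∩ at merges:
  n3: preds {n0,n1}: {n0} ∩ {n0,n1} = {n0}; idom=n0
  n4: preds {n1,n3}: {n0,n1} ∩ {n0,n3} = {n0}; idom=n0

Frontier:
  n3←n0: walk · to n0
  n3←n1: walk n1 to n0
  n4←n1: walk n1 to n0
  n4←n3: walk n3 to n0
  DF(n0)=∅
  DF(n1)={n3,n4}
  DF(n2)=∅
  DF(n3)={n4}
  DF(n4)=∅

φ for b: defs {n2,n3}
  DF⁺ = {n4}

Answer: ["n4"]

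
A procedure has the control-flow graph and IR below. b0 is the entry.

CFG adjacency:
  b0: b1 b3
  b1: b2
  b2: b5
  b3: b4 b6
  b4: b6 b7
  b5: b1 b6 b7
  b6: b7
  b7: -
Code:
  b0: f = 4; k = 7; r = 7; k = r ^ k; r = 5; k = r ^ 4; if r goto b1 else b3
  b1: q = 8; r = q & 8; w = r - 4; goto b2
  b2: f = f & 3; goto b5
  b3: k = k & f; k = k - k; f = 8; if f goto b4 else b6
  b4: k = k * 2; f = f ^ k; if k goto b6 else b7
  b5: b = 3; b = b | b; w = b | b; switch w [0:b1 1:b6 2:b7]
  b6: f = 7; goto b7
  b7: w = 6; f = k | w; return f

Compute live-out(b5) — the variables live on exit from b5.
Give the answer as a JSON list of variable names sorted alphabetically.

def/use:
  b0: def={f,k,r} ue=∅
  b1: def={q,r,w} ue=∅
  b2: def={f} ue={f}
  b3: def={f,k} ue={f,k}
  b4: def={f,k} ue={f,k}
  b5: def={b,w} ue=∅
  b6: def={f} ue=∅
  b7: def={f,w} ue={k}

Live sets:
  b0: in=∅ out={f,k}
  b1: in={f,k} out={f,k}
  b2: in={f,k} out={f,k}
  b3: in={f,k} out={f,k}
  b4: in={f,k} out={k}
  b5: in={f,k} out={f,k}
  b6: in={k} out={k}
  b7: in={k} out=∅

live-out(b5) = ["f", "k"]

Answer: ["f", "k"]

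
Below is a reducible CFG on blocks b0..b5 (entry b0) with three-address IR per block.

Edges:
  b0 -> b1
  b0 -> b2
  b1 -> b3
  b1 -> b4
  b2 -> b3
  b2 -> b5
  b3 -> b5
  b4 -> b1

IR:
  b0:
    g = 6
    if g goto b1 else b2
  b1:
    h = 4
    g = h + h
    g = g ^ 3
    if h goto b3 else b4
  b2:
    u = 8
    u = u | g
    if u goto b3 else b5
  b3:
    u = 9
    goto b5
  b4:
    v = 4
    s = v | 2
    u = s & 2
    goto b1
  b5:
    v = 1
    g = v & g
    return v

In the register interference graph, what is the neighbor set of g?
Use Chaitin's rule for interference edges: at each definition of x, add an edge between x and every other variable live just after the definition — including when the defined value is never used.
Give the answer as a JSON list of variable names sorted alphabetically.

Answer: ["h", "u", "v"]

Analysis:
Block summaries:
  b0: def={g} ue=∅
  b1: def={g,h} ue=∅
  b2: def={u} ue={g}
  b3: def={u} ue=∅
  b4: def={s,u,v} ue=∅
  b5: def={g,v} ue={g}

Liveness:
  live b0: ∅→{g}
  live b1: ∅→{g}
  live b2: {g}→{g}
  live b3: {g}→{g}
  live b4: ∅→∅
  live b5: {g}→∅

Interference:
  g — {h,u,v}
  h — {g}
  s — ∅
  u — {g}
  v — {g}

N(g) = ["h", "u", "v"]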